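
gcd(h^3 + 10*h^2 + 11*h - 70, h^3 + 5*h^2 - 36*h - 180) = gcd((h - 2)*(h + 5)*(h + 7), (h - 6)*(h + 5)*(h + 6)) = h + 5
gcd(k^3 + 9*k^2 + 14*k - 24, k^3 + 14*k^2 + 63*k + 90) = k + 6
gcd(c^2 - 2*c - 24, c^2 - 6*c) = c - 6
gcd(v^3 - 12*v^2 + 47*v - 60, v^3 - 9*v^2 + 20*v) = v^2 - 9*v + 20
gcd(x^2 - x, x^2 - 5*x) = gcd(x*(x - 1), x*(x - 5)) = x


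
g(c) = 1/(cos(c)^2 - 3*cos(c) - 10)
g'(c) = (2*sin(c)*cos(c) - 3*sin(c))/(cos(c)^2 - 3*cos(c) - 10)^2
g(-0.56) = -0.08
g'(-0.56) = 0.00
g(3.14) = -0.17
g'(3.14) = -0.00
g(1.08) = -0.09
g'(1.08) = -0.01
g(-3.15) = -0.17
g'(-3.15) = -0.00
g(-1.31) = -0.09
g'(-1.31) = 0.02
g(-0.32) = -0.08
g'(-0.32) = 0.00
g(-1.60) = -0.10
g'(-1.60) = 0.03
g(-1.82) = -0.11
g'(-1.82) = 0.04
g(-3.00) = -0.17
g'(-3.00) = 0.02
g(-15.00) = -0.14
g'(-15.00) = 0.06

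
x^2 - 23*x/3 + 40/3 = (x - 5)*(x - 8/3)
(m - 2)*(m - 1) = m^2 - 3*m + 2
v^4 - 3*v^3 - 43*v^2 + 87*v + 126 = (v - 7)*(v - 3)*(v + 1)*(v + 6)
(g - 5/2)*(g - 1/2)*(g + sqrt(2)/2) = g^3 - 3*g^2 + sqrt(2)*g^2/2 - 3*sqrt(2)*g/2 + 5*g/4 + 5*sqrt(2)/8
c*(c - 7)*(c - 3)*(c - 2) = c^4 - 12*c^3 + 41*c^2 - 42*c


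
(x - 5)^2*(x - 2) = x^3 - 12*x^2 + 45*x - 50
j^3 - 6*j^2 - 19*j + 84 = (j - 7)*(j - 3)*(j + 4)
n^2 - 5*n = n*(n - 5)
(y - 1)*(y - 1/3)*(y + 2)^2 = y^4 + 8*y^3/3 - y^2 - 4*y + 4/3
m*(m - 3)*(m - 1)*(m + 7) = m^4 + 3*m^3 - 25*m^2 + 21*m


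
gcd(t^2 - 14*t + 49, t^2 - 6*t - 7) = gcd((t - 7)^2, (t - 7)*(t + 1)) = t - 7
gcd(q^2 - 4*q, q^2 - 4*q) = q^2 - 4*q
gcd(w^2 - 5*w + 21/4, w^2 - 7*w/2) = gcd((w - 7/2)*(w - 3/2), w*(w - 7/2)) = w - 7/2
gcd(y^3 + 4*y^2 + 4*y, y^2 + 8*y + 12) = y + 2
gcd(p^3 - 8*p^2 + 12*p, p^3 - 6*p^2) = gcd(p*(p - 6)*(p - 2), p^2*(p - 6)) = p^2 - 6*p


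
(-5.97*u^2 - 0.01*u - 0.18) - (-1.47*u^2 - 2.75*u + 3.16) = -4.5*u^2 + 2.74*u - 3.34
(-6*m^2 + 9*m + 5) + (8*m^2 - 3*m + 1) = 2*m^2 + 6*m + 6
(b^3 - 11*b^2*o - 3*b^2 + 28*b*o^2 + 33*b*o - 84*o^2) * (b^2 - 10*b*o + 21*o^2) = b^5 - 21*b^4*o - 3*b^4 + 159*b^3*o^2 + 63*b^3*o - 511*b^2*o^3 - 477*b^2*o^2 + 588*b*o^4 + 1533*b*o^3 - 1764*o^4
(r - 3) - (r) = -3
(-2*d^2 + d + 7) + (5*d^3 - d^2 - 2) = 5*d^3 - 3*d^2 + d + 5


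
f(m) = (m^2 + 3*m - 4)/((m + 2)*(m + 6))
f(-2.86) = 1.63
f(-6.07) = 51.37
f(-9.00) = 2.38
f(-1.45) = -2.50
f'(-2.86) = 2.38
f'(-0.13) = 0.53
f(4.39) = 0.43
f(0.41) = -0.17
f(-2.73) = 1.98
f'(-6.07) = 714.38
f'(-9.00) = 0.42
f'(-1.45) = 5.13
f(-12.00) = 1.73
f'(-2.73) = 3.14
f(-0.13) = -0.40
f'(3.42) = 0.09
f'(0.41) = 0.34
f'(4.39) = 0.07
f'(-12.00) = 0.11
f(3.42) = 0.35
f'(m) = (2*m + 3)/((m + 2)*(m + 6)) - (m^2 + 3*m - 4)/((m + 2)*(m + 6)^2) - (m^2 + 3*m - 4)/((m + 2)^2*(m + 6)) = (5*m^2 + 32*m + 68)/(m^4 + 16*m^3 + 88*m^2 + 192*m + 144)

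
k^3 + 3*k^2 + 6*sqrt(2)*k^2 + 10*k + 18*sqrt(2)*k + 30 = (k + 3)*(k + sqrt(2))*(k + 5*sqrt(2))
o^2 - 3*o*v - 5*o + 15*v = (o - 5)*(o - 3*v)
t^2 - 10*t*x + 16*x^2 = (t - 8*x)*(t - 2*x)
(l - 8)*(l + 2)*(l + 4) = l^3 - 2*l^2 - 40*l - 64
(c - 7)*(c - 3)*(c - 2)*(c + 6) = c^4 - 6*c^3 - 31*c^2 + 204*c - 252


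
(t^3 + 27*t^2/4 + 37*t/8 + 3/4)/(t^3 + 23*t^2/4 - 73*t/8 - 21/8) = (2*t^2 + 13*t + 6)/(2*t^2 + 11*t - 21)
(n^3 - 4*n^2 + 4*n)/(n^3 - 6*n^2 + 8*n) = (n - 2)/(n - 4)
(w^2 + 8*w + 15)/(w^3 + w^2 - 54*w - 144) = (w + 5)/(w^2 - 2*w - 48)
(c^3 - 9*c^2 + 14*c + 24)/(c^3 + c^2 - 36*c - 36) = (c - 4)/(c + 6)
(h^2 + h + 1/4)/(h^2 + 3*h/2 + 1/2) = (h + 1/2)/(h + 1)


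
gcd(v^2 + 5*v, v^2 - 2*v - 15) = 1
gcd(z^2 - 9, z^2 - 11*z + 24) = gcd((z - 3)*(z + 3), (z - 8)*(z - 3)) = z - 3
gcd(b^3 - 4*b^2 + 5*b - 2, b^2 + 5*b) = 1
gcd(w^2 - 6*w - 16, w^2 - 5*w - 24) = w - 8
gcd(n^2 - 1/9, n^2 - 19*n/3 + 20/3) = 1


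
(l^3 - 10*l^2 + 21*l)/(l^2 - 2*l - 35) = l*(l - 3)/(l + 5)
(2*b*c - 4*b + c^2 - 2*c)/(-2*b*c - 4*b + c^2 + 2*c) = (-2*b*c + 4*b - c^2 + 2*c)/(2*b*c + 4*b - c^2 - 2*c)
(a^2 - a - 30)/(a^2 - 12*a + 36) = (a + 5)/(a - 6)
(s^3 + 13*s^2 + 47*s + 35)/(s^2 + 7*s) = s + 6 + 5/s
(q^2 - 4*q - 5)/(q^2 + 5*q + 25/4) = 4*(q^2 - 4*q - 5)/(4*q^2 + 20*q + 25)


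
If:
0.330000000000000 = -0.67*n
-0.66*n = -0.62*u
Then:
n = -0.49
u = -0.52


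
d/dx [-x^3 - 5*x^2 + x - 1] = -3*x^2 - 10*x + 1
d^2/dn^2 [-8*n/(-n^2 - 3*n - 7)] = 16*(n*(2*n + 3)^2 - 3*(n + 1)*(n^2 + 3*n + 7))/(n^2 + 3*n + 7)^3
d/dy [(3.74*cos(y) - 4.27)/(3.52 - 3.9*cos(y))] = 3.4882*sin(y)/(3.9*cos(y) - 3.52)^2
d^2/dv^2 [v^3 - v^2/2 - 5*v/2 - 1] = 6*v - 1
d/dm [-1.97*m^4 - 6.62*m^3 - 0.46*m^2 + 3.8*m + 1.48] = -7.88*m^3 - 19.86*m^2 - 0.92*m + 3.8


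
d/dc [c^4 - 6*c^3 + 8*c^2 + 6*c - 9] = 4*c^3 - 18*c^2 + 16*c + 6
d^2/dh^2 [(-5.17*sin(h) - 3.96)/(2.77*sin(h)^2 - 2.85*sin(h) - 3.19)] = (-39.668893*sin(h)^5 - 162.353301*sin(h)^4 - 100.97758*sin(h)^3 + 57.179067*sin(h)^2 + 69.920609*sin(h) + 40.307586)/(-2.77*sin(h)^2 + 2.85*sin(h) + 3.19)^3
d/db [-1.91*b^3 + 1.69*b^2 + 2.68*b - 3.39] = -5.73*b^2 + 3.38*b + 2.68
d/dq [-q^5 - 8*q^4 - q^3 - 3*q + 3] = -5*q^4 - 32*q^3 - 3*q^2 - 3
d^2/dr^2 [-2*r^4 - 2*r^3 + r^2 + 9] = -24*r^2 - 12*r + 2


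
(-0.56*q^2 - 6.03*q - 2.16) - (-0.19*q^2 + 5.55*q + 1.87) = -0.37*q^2 - 11.58*q - 4.03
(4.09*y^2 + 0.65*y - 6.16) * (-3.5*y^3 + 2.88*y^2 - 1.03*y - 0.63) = -14.315*y^5 + 9.5042*y^4 + 19.2193*y^3 - 20.987*y^2 + 5.9353*y + 3.8808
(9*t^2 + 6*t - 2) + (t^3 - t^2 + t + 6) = t^3 + 8*t^2 + 7*t + 4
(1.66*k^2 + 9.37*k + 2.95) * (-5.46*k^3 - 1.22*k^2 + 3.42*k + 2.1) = -9.0636*k^5 - 53.1854*k^4 - 21.8612*k^3 + 31.9324*k^2 + 29.766*k + 6.195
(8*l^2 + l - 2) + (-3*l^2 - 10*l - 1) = 5*l^2 - 9*l - 3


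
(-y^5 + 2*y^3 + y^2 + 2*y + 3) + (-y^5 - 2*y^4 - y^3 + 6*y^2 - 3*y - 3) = -2*y^5 - 2*y^4 + y^3 + 7*y^2 - y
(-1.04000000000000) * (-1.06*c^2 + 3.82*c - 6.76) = 1.1024*c^2 - 3.9728*c + 7.0304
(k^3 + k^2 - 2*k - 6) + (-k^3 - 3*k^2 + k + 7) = -2*k^2 - k + 1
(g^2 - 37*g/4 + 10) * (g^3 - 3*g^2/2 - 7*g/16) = g^5 - 43*g^4/4 + 375*g^3/16 - 701*g^2/64 - 35*g/8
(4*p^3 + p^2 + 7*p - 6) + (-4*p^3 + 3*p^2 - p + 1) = 4*p^2 + 6*p - 5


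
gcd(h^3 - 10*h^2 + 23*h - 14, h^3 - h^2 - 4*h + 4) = h^2 - 3*h + 2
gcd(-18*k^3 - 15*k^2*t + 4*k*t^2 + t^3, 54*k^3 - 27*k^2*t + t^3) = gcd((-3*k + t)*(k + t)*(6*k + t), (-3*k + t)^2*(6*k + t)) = -18*k^2 + 3*k*t + t^2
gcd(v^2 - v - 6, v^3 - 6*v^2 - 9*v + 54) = v - 3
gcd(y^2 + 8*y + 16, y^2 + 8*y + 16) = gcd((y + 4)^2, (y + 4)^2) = y^2 + 8*y + 16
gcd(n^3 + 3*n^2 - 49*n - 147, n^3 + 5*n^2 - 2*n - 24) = n + 3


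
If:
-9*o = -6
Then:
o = 2/3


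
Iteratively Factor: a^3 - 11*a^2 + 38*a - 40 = (a - 5)*(a^2 - 6*a + 8) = (a - 5)*(a - 2)*(a - 4)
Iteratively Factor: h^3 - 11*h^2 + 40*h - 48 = (h - 4)*(h^2 - 7*h + 12) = (h - 4)^2*(h - 3)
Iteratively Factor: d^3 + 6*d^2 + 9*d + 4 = (d + 1)*(d^2 + 5*d + 4) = (d + 1)^2*(d + 4)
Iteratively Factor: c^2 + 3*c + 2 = (c + 2)*(c + 1)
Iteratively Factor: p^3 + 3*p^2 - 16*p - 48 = (p + 4)*(p^2 - p - 12) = (p + 3)*(p + 4)*(p - 4)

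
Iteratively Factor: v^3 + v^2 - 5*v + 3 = (v - 1)*(v^2 + 2*v - 3) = (v - 1)^2*(v + 3)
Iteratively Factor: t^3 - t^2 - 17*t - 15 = (t + 1)*(t^2 - 2*t - 15) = (t - 5)*(t + 1)*(t + 3)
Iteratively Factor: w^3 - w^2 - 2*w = (w + 1)*(w^2 - 2*w) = w*(w + 1)*(w - 2)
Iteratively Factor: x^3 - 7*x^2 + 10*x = (x - 5)*(x^2 - 2*x) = x*(x - 5)*(x - 2)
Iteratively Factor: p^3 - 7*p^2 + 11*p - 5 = (p - 1)*(p^2 - 6*p + 5) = (p - 1)^2*(p - 5)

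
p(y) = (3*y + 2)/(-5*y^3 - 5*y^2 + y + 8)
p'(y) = (3*y + 2)*(15*y^2 + 10*y - 1)/(-5*y^3 - 5*y^2 + y + 8)^2 + 3/(-5*y^3 - 5*y^2 + y + 8)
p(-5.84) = -0.02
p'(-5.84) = -0.01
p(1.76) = -0.22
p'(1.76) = 0.33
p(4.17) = -0.03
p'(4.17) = 0.02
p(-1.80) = -0.18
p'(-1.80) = -0.12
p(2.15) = -0.13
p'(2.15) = 0.15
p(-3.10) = -0.07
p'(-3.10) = -0.04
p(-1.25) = -0.20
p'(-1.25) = 0.12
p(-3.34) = -0.06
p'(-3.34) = -0.04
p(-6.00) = -0.02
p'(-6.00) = -0.00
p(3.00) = -0.07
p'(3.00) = 0.05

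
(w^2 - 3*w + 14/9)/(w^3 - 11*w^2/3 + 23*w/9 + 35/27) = 3*(3*w - 2)/(9*w^2 - 12*w - 5)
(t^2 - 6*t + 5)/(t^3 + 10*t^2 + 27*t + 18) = (t^2 - 6*t + 5)/(t^3 + 10*t^2 + 27*t + 18)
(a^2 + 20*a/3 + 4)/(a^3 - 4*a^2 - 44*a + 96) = (a + 2/3)/(a^2 - 10*a + 16)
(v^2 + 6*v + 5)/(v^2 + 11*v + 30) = (v + 1)/(v + 6)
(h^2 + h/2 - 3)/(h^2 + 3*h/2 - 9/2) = (h + 2)/(h + 3)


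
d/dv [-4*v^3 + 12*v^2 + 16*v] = -12*v^2 + 24*v + 16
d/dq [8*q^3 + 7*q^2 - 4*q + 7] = 24*q^2 + 14*q - 4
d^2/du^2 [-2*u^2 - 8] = -4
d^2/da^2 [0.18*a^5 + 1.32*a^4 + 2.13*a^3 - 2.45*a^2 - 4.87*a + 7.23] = 3.6*a^3 + 15.84*a^2 + 12.78*a - 4.9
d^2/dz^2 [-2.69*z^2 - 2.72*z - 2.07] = -5.38000000000000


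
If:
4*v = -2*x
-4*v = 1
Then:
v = -1/4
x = 1/2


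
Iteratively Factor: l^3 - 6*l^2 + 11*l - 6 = (l - 1)*(l^2 - 5*l + 6) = (l - 2)*(l - 1)*(l - 3)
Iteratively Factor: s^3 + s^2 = (s + 1)*(s^2) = s*(s + 1)*(s)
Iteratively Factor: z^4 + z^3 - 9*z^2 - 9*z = (z + 1)*(z^3 - 9*z) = (z - 3)*(z + 1)*(z^2 + 3*z) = (z - 3)*(z + 1)*(z + 3)*(z)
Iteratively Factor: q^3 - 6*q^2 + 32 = (q + 2)*(q^2 - 8*q + 16) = (q - 4)*(q + 2)*(q - 4)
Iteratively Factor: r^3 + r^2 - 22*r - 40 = (r + 4)*(r^2 - 3*r - 10) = (r + 2)*(r + 4)*(r - 5)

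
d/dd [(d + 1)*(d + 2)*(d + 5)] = 3*d^2 + 16*d + 17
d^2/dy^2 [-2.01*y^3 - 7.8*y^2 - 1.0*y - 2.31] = -12.06*y - 15.6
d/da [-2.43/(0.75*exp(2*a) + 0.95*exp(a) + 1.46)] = (3.645*exp(a) + 2.3085)*exp(a)/(0.75*exp(2*a) + 0.95*exp(a) + 1.46)^2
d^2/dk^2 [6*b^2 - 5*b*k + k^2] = 2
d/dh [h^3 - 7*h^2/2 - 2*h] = 3*h^2 - 7*h - 2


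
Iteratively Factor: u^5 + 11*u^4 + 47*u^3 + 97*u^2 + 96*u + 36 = (u + 3)*(u^4 + 8*u^3 + 23*u^2 + 28*u + 12) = (u + 3)^2*(u^3 + 5*u^2 + 8*u + 4) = (u + 1)*(u + 3)^2*(u^2 + 4*u + 4) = (u + 1)*(u + 2)*(u + 3)^2*(u + 2)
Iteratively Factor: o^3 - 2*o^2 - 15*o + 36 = (o - 3)*(o^2 + o - 12) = (o - 3)^2*(o + 4)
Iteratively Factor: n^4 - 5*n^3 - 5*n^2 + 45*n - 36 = (n + 3)*(n^3 - 8*n^2 + 19*n - 12) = (n - 3)*(n + 3)*(n^2 - 5*n + 4) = (n - 4)*(n - 3)*(n + 3)*(n - 1)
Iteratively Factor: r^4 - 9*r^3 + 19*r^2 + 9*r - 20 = (r - 5)*(r^3 - 4*r^2 - r + 4) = (r - 5)*(r + 1)*(r^2 - 5*r + 4) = (r - 5)*(r - 4)*(r + 1)*(r - 1)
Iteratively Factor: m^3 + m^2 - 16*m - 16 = (m + 1)*(m^2 - 16) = (m + 1)*(m + 4)*(m - 4)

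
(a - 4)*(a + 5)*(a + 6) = a^3 + 7*a^2 - 14*a - 120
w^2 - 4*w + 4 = (w - 2)^2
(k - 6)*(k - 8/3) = k^2 - 26*k/3 + 16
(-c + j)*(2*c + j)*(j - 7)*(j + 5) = -2*c^2*j^2 + 4*c^2*j + 70*c^2 + c*j^3 - 2*c*j^2 - 35*c*j + j^4 - 2*j^3 - 35*j^2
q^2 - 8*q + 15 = (q - 5)*(q - 3)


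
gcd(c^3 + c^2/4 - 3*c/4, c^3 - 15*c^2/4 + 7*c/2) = c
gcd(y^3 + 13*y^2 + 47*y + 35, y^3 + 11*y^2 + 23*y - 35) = y^2 + 12*y + 35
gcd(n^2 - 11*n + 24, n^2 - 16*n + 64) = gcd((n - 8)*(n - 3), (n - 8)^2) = n - 8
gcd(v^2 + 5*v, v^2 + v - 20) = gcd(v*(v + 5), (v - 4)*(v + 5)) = v + 5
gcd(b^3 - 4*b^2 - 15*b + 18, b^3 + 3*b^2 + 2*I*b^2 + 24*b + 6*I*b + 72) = b + 3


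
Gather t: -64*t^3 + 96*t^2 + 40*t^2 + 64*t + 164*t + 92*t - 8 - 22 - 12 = -64*t^3 + 136*t^2 + 320*t - 42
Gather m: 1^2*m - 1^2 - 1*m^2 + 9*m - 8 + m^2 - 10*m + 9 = 0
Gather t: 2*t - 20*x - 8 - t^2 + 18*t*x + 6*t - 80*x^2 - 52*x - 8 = -t^2 + t*(18*x + 8) - 80*x^2 - 72*x - 16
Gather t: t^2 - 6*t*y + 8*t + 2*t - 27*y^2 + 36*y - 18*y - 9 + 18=t^2 + t*(10 - 6*y) - 27*y^2 + 18*y + 9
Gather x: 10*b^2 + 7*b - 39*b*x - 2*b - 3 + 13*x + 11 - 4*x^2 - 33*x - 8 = 10*b^2 + 5*b - 4*x^2 + x*(-39*b - 20)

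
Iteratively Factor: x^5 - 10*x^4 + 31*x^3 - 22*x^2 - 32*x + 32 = (x - 1)*(x^4 - 9*x^3 + 22*x^2 - 32) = (x - 4)*(x - 1)*(x^3 - 5*x^2 + 2*x + 8) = (x - 4)*(x - 1)*(x + 1)*(x^2 - 6*x + 8) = (x - 4)*(x - 2)*(x - 1)*(x + 1)*(x - 4)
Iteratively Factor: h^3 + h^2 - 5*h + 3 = (h - 1)*(h^2 + 2*h - 3) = (h - 1)^2*(h + 3)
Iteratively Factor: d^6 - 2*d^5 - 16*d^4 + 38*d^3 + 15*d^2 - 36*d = (d - 3)*(d^5 + d^4 - 13*d^3 - d^2 + 12*d) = (d - 3)*(d + 4)*(d^4 - 3*d^3 - d^2 + 3*d) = d*(d - 3)*(d + 4)*(d^3 - 3*d^2 - d + 3) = d*(d - 3)*(d - 1)*(d + 4)*(d^2 - 2*d - 3) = d*(d - 3)*(d - 1)*(d + 1)*(d + 4)*(d - 3)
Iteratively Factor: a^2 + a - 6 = (a - 2)*(a + 3)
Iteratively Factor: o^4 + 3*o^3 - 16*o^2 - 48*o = (o + 3)*(o^3 - 16*o) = (o + 3)*(o + 4)*(o^2 - 4*o) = (o - 4)*(o + 3)*(o + 4)*(o)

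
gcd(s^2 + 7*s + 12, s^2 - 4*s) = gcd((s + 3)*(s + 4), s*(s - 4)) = 1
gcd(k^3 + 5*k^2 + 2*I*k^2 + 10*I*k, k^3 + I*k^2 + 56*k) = k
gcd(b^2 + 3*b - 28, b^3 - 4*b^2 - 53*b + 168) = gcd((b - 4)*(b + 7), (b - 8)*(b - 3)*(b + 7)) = b + 7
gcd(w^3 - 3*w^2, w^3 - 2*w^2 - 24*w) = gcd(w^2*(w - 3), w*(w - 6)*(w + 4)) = w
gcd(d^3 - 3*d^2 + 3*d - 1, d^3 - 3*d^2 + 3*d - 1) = d^3 - 3*d^2 + 3*d - 1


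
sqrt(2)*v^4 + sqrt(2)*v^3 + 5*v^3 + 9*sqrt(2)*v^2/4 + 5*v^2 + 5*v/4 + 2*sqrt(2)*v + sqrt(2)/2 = (v + 1/2)^2*(v + 2*sqrt(2))*(sqrt(2)*v + 1)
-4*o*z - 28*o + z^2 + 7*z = (-4*o + z)*(z + 7)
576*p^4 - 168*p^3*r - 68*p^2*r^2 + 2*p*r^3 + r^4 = (-8*p + r)*(-2*p + r)*(6*p + r)^2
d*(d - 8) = d^2 - 8*d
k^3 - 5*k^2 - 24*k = k*(k - 8)*(k + 3)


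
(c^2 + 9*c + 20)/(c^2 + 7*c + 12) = (c + 5)/(c + 3)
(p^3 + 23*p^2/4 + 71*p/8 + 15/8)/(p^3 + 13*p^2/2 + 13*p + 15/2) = (p + 1/4)/(p + 1)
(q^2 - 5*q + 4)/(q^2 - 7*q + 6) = (q - 4)/(q - 6)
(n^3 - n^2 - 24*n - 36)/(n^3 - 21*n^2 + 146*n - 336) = (n^2 + 5*n + 6)/(n^2 - 15*n + 56)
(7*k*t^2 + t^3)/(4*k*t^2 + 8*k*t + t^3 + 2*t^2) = t*(7*k + t)/(4*k*t + 8*k + t^2 + 2*t)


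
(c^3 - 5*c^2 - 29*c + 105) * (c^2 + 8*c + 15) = c^5 + 3*c^4 - 54*c^3 - 202*c^2 + 405*c + 1575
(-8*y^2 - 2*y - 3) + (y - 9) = -8*y^2 - y - 12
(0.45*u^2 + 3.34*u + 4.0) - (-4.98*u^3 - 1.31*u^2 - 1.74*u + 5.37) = 4.98*u^3 + 1.76*u^2 + 5.08*u - 1.37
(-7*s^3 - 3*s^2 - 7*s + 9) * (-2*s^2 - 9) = 14*s^5 + 6*s^4 + 77*s^3 + 9*s^2 + 63*s - 81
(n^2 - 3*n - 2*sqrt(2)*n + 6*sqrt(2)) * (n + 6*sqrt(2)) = n^3 - 3*n^2 + 4*sqrt(2)*n^2 - 24*n - 12*sqrt(2)*n + 72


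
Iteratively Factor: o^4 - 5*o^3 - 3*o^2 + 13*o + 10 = (o - 2)*(o^3 - 3*o^2 - 9*o - 5) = (o - 5)*(o - 2)*(o^2 + 2*o + 1) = (o - 5)*(o - 2)*(o + 1)*(o + 1)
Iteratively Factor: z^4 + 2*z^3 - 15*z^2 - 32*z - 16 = (z + 1)*(z^3 + z^2 - 16*z - 16) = (z + 1)^2*(z^2 - 16) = (z - 4)*(z + 1)^2*(z + 4)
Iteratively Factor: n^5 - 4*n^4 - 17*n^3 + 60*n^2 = (n)*(n^4 - 4*n^3 - 17*n^2 + 60*n) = n^2*(n^3 - 4*n^2 - 17*n + 60) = n^2*(n - 5)*(n^2 + n - 12) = n^2*(n - 5)*(n + 4)*(n - 3)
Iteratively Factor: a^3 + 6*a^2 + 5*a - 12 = (a + 4)*(a^2 + 2*a - 3) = (a + 3)*(a + 4)*(a - 1)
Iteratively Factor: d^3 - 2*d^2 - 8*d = (d - 4)*(d^2 + 2*d) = (d - 4)*(d + 2)*(d)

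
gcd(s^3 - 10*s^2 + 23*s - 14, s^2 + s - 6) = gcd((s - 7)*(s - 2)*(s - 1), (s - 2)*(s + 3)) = s - 2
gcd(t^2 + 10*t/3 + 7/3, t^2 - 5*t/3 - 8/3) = t + 1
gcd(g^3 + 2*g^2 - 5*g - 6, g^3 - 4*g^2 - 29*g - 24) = g^2 + 4*g + 3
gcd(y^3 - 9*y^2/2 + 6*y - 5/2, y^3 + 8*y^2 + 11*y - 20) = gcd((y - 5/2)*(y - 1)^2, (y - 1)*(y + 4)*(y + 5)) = y - 1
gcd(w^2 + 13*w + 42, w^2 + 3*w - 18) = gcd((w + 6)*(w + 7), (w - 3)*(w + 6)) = w + 6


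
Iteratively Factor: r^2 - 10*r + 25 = (r - 5)*(r - 5)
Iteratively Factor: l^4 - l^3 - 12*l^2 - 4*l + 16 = (l + 2)*(l^3 - 3*l^2 - 6*l + 8) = (l - 1)*(l + 2)*(l^2 - 2*l - 8) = (l - 1)*(l + 2)^2*(l - 4)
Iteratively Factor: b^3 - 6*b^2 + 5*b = (b - 5)*(b^2 - b) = b*(b - 5)*(b - 1)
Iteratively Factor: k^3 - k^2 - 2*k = (k - 2)*(k^2 + k) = (k - 2)*(k + 1)*(k)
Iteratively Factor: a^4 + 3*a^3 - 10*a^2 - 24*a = (a - 3)*(a^3 + 6*a^2 + 8*a) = (a - 3)*(a + 2)*(a^2 + 4*a) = (a - 3)*(a + 2)*(a + 4)*(a)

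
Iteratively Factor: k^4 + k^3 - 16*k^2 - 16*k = (k - 4)*(k^3 + 5*k^2 + 4*k) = (k - 4)*(k + 4)*(k^2 + k) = (k - 4)*(k + 1)*(k + 4)*(k)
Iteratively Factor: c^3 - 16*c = (c + 4)*(c^2 - 4*c) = c*(c + 4)*(c - 4)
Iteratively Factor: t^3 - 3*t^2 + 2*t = (t)*(t^2 - 3*t + 2) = t*(t - 1)*(t - 2)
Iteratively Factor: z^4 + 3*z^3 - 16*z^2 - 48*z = (z - 4)*(z^3 + 7*z^2 + 12*z) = (z - 4)*(z + 4)*(z^2 + 3*z) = (z - 4)*(z + 3)*(z + 4)*(z)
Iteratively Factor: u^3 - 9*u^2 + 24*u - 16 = (u - 4)*(u^2 - 5*u + 4) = (u - 4)*(u - 1)*(u - 4)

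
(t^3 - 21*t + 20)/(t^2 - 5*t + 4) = t + 5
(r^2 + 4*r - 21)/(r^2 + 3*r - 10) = (r^2 + 4*r - 21)/(r^2 + 3*r - 10)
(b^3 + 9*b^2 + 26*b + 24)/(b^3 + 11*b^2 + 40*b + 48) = (b + 2)/(b + 4)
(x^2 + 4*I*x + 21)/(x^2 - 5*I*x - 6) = (x + 7*I)/(x - 2*I)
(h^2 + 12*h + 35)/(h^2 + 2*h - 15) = (h + 7)/(h - 3)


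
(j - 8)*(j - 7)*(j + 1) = j^3 - 14*j^2 + 41*j + 56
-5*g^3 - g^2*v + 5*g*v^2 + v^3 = (-g + v)*(g + v)*(5*g + v)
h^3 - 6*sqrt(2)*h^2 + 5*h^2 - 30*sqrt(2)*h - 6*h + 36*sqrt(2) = (h - 1)*(h + 6)*(h - 6*sqrt(2))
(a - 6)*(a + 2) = a^2 - 4*a - 12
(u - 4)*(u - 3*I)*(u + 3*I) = u^3 - 4*u^2 + 9*u - 36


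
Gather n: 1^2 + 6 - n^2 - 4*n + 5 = -n^2 - 4*n + 12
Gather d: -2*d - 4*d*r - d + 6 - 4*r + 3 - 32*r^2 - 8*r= d*(-4*r - 3) - 32*r^2 - 12*r + 9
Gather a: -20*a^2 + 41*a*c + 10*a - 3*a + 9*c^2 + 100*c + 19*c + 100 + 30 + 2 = -20*a^2 + a*(41*c + 7) + 9*c^2 + 119*c + 132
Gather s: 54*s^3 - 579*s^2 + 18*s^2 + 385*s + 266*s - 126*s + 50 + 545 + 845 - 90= 54*s^3 - 561*s^2 + 525*s + 1350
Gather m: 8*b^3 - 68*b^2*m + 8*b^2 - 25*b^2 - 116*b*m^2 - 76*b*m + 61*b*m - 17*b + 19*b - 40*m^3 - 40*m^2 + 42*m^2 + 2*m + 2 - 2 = 8*b^3 - 17*b^2 + 2*b - 40*m^3 + m^2*(2 - 116*b) + m*(-68*b^2 - 15*b + 2)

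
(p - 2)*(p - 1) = p^2 - 3*p + 2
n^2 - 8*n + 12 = (n - 6)*(n - 2)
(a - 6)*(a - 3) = a^2 - 9*a + 18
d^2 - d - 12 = (d - 4)*(d + 3)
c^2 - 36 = (c - 6)*(c + 6)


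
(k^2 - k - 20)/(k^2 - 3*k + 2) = (k^2 - k - 20)/(k^2 - 3*k + 2)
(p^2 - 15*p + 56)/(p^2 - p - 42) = (p - 8)/(p + 6)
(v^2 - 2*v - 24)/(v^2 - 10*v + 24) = (v + 4)/(v - 4)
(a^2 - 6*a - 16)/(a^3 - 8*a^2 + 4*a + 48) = (a - 8)/(a^2 - 10*a + 24)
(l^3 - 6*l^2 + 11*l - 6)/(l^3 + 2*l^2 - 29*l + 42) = (l - 1)/(l + 7)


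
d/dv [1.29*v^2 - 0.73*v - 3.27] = 2.58*v - 0.73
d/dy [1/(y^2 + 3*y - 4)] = (-2*y - 3)/(y^2 + 3*y - 4)^2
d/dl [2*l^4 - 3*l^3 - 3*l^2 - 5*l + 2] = 8*l^3 - 9*l^2 - 6*l - 5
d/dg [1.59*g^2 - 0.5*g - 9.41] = 3.18*g - 0.5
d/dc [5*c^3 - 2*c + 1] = 15*c^2 - 2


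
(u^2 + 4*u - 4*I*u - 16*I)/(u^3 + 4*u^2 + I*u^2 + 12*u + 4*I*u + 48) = (u - 4*I)/(u^2 + I*u + 12)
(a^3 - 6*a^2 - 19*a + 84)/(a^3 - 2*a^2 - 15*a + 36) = (a - 7)/(a - 3)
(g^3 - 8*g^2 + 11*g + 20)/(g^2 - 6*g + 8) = (g^2 - 4*g - 5)/(g - 2)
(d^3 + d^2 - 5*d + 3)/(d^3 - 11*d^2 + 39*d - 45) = (d^3 + d^2 - 5*d + 3)/(d^3 - 11*d^2 + 39*d - 45)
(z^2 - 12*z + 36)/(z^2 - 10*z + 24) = (z - 6)/(z - 4)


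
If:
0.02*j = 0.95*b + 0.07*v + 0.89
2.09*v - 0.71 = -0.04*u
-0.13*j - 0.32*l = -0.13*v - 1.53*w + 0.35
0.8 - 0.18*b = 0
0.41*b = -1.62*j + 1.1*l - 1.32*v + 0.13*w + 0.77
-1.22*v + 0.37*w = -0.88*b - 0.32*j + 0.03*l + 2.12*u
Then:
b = 4.44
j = 253.29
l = 361.68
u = 52.35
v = -0.66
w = 97.45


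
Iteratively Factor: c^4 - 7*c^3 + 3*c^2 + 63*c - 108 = (c - 3)*(c^3 - 4*c^2 - 9*c + 36) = (c - 3)^2*(c^2 - c - 12) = (c - 3)^2*(c + 3)*(c - 4)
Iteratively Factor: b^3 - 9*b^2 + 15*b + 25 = (b + 1)*(b^2 - 10*b + 25) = (b - 5)*(b + 1)*(b - 5)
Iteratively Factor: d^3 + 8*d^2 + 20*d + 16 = (d + 4)*(d^2 + 4*d + 4) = (d + 2)*(d + 4)*(d + 2)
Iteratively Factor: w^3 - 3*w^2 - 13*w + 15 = (w + 3)*(w^2 - 6*w + 5) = (w - 5)*(w + 3)*(w - 1)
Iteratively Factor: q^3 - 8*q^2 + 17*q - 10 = (q - 1)*(q^2 - 7*q + 10) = (q - 5)*(q - 1)*(q - 2)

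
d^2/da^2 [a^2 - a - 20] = 2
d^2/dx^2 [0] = 0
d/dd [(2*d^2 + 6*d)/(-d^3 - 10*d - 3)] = 2*(d*(d + 3)*(3*d^2 + 10) - (2*d + 3)*(d^3 + 10*d + 3))/(d^3 + 10*d + 3)^2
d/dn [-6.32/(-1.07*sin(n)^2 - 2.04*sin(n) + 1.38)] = -(13.5248*sin(n) + 12.8928)*cos(n)/(1.07*sin(n)^2 + 2.04*sin(n) - 1.38)^2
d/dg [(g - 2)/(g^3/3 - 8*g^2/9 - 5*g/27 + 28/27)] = 162*(-3*g^3 + 13*g^2 - 16*g + 3)/(81*g^6 - 432*g^5 + 486*g^4 + 744*g^3 - 1319*g^2 - 280*g + 784)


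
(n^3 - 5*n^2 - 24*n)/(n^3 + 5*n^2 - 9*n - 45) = n*(n - 8)/(n^2 + 2*n - 15)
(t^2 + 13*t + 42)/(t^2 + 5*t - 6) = (t + 7)/(t - 1)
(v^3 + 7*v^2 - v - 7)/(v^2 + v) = v + 6 - 7/v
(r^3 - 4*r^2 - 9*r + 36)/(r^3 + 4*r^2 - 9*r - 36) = (r - 4)/(r + 4)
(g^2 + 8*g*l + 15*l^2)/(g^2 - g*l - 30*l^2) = (g + 3*l)/(g - 6*l)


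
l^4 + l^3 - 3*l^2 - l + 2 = (l - 1)^2*(l + 1)*(l + 2)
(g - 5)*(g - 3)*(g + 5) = g^3 - 3*g^2 - 25*g + 75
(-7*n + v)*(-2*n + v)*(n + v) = 14*n^3 + 5*n^2*v - 8*n*v^2 + v^3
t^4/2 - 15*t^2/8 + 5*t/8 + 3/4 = (t/2 + 1)*(t - 3/2)*(t - 1)*(t + 1/2)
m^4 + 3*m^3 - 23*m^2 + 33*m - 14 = (m - 2)*(m - 1)^2*(m + 7)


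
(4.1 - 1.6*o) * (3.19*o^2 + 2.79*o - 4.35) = -5.104*o^3 + 8.615*o^2 + 18.399*o - 17.835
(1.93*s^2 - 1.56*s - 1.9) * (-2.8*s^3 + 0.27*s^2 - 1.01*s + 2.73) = -5.404*s^5 + 4.8891*s^4 + 2.9495*s^3 + 6.3315*s^2 - 2.3398*s - 5.187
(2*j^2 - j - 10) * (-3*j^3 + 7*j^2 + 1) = -6*j^5 + 17*j^4 + 23*j^3 - 68*j^2 - j - 10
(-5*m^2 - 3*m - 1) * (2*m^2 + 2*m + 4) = -10*m^4 - 16*m^3 - 28*m^2 - 14*m - 4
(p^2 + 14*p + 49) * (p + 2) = p^3 + 16*p^2 + 77*p + 98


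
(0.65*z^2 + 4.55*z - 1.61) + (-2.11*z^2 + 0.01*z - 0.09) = -1.46*z^2 + 4.56*z - 1.7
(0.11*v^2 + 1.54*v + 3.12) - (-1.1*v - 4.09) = 0.11*v^2 + 2.64*v + 7.21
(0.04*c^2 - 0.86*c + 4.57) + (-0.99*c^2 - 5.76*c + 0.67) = -0.95*c^2 - 6.62*c + 5.24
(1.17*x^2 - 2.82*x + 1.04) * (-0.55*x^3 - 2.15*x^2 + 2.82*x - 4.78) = -0.6435*x^5 - 0.9645*x^4 + 8.7904*x^3 - 15.781*x^2 + 16.4124*x - 4.9712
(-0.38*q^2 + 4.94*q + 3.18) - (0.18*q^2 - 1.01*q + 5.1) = -0.56*q^2 + 5.95*q - 1.92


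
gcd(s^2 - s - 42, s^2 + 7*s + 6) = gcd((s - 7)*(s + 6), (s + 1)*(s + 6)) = s + 6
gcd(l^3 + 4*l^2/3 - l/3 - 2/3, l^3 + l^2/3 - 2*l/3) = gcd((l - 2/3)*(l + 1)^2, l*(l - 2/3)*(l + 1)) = l^2 + l/3 - 2/3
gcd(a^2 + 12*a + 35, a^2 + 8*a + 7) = a + 7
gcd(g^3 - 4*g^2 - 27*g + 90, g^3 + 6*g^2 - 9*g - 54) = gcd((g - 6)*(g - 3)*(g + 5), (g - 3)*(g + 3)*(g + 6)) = g - 3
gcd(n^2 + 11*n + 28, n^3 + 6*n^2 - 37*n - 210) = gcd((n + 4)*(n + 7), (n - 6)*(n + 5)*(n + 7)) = n + 7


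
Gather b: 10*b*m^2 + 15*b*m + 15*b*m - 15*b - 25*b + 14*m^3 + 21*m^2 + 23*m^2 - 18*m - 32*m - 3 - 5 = b*(10*m^2 + 30*m - 40) + 14*m^3 + 44*m^2 - 50*m - 8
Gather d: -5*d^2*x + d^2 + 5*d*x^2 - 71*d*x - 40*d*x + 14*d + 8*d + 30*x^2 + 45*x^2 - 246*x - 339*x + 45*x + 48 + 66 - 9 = d^2*(1 - 5*x) + d*(5*x^2 - 111*x + 22) + 75*x^2 - 540*x + 105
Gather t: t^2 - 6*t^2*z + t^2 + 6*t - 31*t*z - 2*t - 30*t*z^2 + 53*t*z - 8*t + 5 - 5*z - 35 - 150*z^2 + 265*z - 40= t^2*(2 - 6*z) + t*(-30*z^2 + 22*z - 4) - 150*z^2 + 260*z - 70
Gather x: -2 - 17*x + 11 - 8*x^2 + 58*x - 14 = -8*x^2 + 41*x - 5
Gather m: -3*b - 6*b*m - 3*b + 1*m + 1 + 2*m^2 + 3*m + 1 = -6*b + 2*m^2 + m*(4 - 6*b) + 2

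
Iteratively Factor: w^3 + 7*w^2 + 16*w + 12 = (w + 2)*(w^2 + 5*w + 6) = (w + 2)*(w + 3)*(w + 2)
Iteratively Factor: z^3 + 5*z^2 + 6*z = (z + 3)*(z^2 + 2*z) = (z + 2)*(z + 3)*(z)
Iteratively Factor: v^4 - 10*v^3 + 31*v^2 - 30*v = (v - 3)*(v^3 - 7*v^2 + 10*v) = (v - 3)*(v - 2)*(v^2 - 5*v) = (v - 5)*(v - 3)*(v - 2)*(v)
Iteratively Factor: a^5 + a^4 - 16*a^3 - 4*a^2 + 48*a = (a - 2)*(a^4 + 3*a^3 - 10*a^2 - 24*a) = (a - 2)*(a + 4)*(a^3 - a^2 - 6*a) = (a - 2)*(a + 2)*(a + 4)*(a^2 - 3*a) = a*(a - 2)*(a + 2)*(a + 4)*(a - 3)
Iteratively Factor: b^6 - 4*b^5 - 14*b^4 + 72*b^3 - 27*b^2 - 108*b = (b - 3)*(b^5 - b^4 - 17*b^3 + 21*b^2 + 36*b) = b*(b - 3)*(b^4 - b^3 - 17*b^2 + 21*b + 36) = b*(b - 3)^2*(b^3 + 2*b^2 - 11*b - 12) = b*(b - 3)^3*(b^2 + 5*b + 4) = b*(b - 3)^3*(b + 1)*(b + 4)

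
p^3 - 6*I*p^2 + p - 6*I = (p - 6*I)*(p - I)*(p + I)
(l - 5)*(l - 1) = l^2 - 6*l + 5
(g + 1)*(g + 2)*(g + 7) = g^3 + 10*g^2 + 23*g + 14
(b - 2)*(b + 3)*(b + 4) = b^3 + 5*b^2 - 2*b - 24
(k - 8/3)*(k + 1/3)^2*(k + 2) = k^4 - 17*k^2/3 - 98*k/27 - 16/27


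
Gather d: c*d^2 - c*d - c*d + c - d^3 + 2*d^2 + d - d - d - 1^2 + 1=c - d^3 + d^2*(c + 2) + d*(-2*c - 1)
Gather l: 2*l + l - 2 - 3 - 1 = 3*l - 6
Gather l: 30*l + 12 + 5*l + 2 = 35*l + 14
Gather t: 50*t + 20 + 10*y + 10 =50*t + 10*y + 30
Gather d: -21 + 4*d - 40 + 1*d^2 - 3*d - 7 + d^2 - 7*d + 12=2*d^2 - 6*d - 56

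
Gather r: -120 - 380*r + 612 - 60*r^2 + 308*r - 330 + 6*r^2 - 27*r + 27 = -54*r^2 - 99*r + 189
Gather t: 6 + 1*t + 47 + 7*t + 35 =8*t + 88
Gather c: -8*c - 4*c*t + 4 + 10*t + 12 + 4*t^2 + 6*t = c*(-4*t - 8) + 4*t^2 + 16*t + 16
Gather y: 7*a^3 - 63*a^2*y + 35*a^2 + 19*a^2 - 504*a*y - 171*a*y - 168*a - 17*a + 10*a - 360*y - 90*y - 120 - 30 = 7*a^3 + 54*a^2 - 175*a + y*(-63*a^2 - 675*a - 450) - 150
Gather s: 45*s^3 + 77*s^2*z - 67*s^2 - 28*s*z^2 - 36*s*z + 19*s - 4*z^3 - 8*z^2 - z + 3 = 45*s^3 + s^2*(77*z - 67) + s*(-28*z^2 - 36*z + 19) - 4*z^3 - 8*z^2 - z + 3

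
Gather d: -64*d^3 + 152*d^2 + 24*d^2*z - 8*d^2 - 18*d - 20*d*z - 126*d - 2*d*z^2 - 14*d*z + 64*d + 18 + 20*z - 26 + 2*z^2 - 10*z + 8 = -64*d^3 + d^2*(24*z + 144) + d*(-2*z^2 - 34*z - 80) + 2*z^2 + 10*z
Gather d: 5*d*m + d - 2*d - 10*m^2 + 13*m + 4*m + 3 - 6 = d*(5*m - 1) - 10*m^2 + 17*m - 3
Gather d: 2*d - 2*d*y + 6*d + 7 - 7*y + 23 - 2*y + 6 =d*(8 - 2*y) - 9*y + 36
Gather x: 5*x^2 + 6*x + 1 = 5*x^2 + 6*x + 1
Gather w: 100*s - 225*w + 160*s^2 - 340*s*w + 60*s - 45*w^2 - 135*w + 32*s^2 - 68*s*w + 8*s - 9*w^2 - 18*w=192*s^2 + 168*s - 54*w^2 + w*(-408*s - 378)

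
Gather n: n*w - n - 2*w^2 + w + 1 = n*(w - 1) - 2*w^2 + w + 1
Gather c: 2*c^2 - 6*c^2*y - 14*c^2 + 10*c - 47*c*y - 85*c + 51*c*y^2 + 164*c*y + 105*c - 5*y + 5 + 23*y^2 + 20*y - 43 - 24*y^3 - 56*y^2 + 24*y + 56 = c^2*(-6*y - 12) + c*(51*y^2 + 117*y + 30) - 24*y^3 - 33*y^2 + 39*y + 18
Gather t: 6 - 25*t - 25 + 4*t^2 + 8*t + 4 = 4*t^2 - 17*t - 15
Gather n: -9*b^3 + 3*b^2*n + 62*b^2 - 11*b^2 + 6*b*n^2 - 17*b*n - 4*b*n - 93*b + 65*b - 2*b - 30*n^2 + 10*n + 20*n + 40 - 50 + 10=-9*b^3 + 51*b^2 - 30*b + n^2*(6*b - 30) + n*(3*b^2 - 21*b + 30)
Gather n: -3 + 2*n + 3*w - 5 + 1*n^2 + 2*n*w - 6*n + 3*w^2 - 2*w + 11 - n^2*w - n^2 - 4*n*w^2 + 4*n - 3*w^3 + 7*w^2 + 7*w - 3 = -n^2*w + n*(-4*w^2 + 2*w) - 3*w^3 + 10*w^2 + 8*w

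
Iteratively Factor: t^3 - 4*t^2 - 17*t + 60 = (t + 4)*(t^2 - 8*t + 15) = (t - 3)*(t + 4)*(t - 5)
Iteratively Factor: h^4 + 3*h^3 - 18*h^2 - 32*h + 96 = (h - 3)*(h^3 + 6*h^2 - 32) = (h - 3)*(h + 4)*(h^2 + 2*h - 8) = (h - 3)*(h - 2)*(h + 4)*(h + 4)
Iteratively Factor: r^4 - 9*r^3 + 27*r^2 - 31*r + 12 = (r - 1)*(r^3 - 8*r^2 + 19*r - 12) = (r - 4)*(r - 1)*(r^2 - 4*r + 3) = (r - 4)*(r - 3)*(r - 1)*(r - 1)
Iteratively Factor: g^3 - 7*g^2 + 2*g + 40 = (g + 2)*(g^2 - 9*g + 20) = (g - 5)*(g + 2)*(g - 4)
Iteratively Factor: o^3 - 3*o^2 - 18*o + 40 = (o - 5)*(o^2 + 2*o - 8) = (o - 5)*(o - 2)*(o + 4)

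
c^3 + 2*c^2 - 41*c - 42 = (c - 6)*(c + 1)*(c + 7)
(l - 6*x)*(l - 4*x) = l^2 - 10*l*x + 24*x^2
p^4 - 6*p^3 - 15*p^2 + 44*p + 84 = (p - 7)*(p - 3)*(p + 2)^2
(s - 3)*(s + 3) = s^2 - 9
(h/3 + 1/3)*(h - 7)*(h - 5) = h^3/3 - 11*h^2/3 + 23*h/3 + 35/3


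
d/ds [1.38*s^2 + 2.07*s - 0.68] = 2.76*s + 2.07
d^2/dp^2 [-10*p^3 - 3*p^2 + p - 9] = -60*p - 6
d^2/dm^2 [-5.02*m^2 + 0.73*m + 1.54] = -10.0400000000000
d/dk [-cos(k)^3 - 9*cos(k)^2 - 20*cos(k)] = (3*cos(k)^2 + 18*cos(k) + 20)*sin(k)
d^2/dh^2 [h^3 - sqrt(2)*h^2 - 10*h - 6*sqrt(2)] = 6*h - 2*sqrt(2)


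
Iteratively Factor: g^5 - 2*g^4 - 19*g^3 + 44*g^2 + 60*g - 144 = (g - 3)*(g^4 + g^3 - 16*g^2 - 4*g + 48) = (g - 3)*(g - 2)*(g^3 + 3*g^2 - 10*g - 24) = (g - 3)^2*(g - 2)*(g^2 + 6*g + 8) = (g - 3)^2*(g - 2)*(g + 2)*(g + 4)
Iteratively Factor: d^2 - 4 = (d - 2)*(d + 2)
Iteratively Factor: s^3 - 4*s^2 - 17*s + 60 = (s - 5)*(s^2 + s - 12) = (s - 5)*(s + 4)*(s - 3)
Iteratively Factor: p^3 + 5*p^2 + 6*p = (p + 2)*(p^2 + 3*p) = (p + 2)*(p + 3)*(p)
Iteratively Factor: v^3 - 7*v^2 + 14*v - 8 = (v - 2)*(v^2 - 5*v + 4) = (v - 4)*(v - 2)*(v - 1)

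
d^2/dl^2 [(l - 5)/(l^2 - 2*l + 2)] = 2*((7 - 3*l)*(l^2 - 2*l + 2) + 4*(l - 5)*(l - 1)^2)/(l^2 - 2*l + 2)^3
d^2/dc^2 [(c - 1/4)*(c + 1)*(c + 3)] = 6*c + 15/2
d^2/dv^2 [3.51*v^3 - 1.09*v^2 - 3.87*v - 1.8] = 21.06*v - 2.18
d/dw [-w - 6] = -1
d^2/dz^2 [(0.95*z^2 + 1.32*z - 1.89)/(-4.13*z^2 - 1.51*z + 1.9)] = (-33.181246*z^3 + 148.697346*z^2 + 8.57140200000001*z + 23.847278)/(70.444997*z^6 + 77.267757*z^5 - 68.973891*z^4 - 67.650869*z^3 + 31.73133*z^2 + 16.3533*z - 6.859)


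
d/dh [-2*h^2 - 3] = -4*h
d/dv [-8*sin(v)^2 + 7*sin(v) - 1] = (7 - 16*sin(v))*cos(v)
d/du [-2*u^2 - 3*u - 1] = -4*u - 3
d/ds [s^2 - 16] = 2*s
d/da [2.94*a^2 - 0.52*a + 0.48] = 5.88*a - 0.52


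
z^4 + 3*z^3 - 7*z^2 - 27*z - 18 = (z - 3)*(z + 1)*(z + 2)*(z + 3)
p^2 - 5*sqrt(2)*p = p*(p - 5*sqrt(2))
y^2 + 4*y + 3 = (y + 1)*(y + 3)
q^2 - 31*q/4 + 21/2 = (q - 6)*(q - 7/4)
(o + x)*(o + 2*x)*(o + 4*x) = o^3 + 7*o^2*x + 14*o*x^2 + 8*x^3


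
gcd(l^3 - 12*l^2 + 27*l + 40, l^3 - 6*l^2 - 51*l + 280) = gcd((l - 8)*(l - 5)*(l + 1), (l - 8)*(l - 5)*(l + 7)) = l^2 - 13*l + 40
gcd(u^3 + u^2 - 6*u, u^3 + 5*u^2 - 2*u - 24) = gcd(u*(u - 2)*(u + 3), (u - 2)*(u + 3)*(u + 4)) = u^2 + u - 6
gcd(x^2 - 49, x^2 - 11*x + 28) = x - 7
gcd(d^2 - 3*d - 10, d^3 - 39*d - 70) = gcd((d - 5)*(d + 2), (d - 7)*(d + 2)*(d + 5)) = d + 2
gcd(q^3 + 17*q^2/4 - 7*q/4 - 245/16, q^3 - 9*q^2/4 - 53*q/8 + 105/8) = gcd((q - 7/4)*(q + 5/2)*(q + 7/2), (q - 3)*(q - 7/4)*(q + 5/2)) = q^2 + 3*q/4 - 35/8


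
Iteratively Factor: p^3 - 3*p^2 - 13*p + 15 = (p - 5)*(p^2 + 2*p - 3) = (p - 5)*(p + 3)*(p - 1)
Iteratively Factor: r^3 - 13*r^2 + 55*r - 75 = (r - 5)*(r^2 - 8*r + 15) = (r - 5)*(r - 3)*(r - 5)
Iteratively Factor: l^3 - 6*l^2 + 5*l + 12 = (l - 3)*(l^2 - 3*l - 4) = (l - 4)*(l - 3)*(l + 1)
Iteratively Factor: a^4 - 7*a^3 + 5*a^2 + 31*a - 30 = (a - 5)*(a^3 - 2*a^2 - 5*a + 6) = (a - 5)*(a + 2)*(a^2 - 4*a + 3) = (a - 5)*(a - 3)*(a + 2)*(a - 1)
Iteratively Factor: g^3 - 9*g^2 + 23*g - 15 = (g - 5)*(g^2 - 4*g + 3) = (g - 5)*(g - 3)*(g - 1)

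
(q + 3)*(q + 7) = q^2 + 10*q + 21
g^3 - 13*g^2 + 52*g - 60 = (g - 6)*(g - 5)*(g - 2)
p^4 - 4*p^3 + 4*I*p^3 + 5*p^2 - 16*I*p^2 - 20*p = p*(p - 4)*(p - I)*(p + 5*I)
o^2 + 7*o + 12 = (o + 3)*(o + 4)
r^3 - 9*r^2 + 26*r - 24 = (r - 4)*(r - 3)*(r - 2)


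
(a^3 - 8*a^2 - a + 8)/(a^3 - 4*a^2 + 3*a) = (a^2 - 7*a - 8)/(a*(a - 3))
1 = 1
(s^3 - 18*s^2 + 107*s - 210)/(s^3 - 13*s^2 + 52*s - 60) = (s - 7)/(s - 2)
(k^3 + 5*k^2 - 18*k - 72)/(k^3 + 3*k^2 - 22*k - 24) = (k + 3)/(k + 1)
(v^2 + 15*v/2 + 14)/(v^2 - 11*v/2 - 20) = (2*v^2 + 15*v + 28)/(2*v^2 - 11*v - 40)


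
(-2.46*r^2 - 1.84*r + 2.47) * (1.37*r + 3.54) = -3.3702*r^3 - 11.2292*r^2 - 3.1297*r + 8.7438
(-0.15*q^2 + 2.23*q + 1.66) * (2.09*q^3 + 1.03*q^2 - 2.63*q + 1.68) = -0.3135*q^5 + 4.5062*q^4 + 6.1608*q^3 - 4.4071*q^2 - 0.619399999999999*q + 2.7888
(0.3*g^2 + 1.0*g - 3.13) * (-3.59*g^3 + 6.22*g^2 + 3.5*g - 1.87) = -1.077*g^5 - 1.724*g^4 + 18.5067*g^3 - 16.5296*g^2 - 12.825*g + 5.8531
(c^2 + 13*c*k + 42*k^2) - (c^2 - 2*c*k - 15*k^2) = 15*c*k + 57*k^2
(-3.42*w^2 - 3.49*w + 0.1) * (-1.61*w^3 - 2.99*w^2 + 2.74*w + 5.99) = 5.5062*w^5 + 15.8447*w^4 + 0.903300000000002*w^3 - 30.3474*w^2 - 20.6311*w + 0.599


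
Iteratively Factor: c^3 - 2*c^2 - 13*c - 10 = (c + 2)*(c^2 - 4*c - 5) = (c + 1)*(c + 2)*(c - 5)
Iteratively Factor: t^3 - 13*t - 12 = (t + 3)*(t^2 - 3*t - 4) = (t - 4)*(t + 3)*(t + 1)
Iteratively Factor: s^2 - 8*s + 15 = (s - 5)*(s - 3)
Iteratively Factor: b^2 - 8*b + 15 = (b - 3)*(b - 5)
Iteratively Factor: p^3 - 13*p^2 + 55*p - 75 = (p - 5)*(p^2 - 8*p + 15) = (p - 5)*(p - 3)*(p - 5)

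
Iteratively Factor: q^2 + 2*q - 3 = (q + 3)*(q - 1)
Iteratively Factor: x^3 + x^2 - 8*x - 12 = (x + 2)*(x^2 - x - 6) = (x - 3)*(x + 2)*(x + 2)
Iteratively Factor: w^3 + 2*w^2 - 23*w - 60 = (w + 3)*(w^2 - w - 20) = (w - 5)*(w + 3)*(w + 4)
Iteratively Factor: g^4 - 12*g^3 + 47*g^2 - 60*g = (g - 5)*(g^3 - 7*g^2 + 12*g) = (g - 5)*(g - 4)*(g^2 - 3*g) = (g - 5)*(g - 4)*(g - 3)*(g)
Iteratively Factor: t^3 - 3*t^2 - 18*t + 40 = (t + 4)*(t^2 - 7*t + 10) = (t - 2)*(t + 4)*(t - 5)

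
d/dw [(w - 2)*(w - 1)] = 2*w - 3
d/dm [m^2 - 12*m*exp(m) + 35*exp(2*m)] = -12*m*exp(m) + 2*m + 70*exp(2*m) - 12*exp(m)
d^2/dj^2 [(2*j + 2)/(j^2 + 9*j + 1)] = 4*((j + 1)*(2*j + 9)^2 - (3*j + 10)*(j^2 + 9*j + 1))/(j^2 + 9*j + 1)^3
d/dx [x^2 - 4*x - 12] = 2*x - 4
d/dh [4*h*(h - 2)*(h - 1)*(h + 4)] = 16*h^3 + 12*h^2 - 80*h + 32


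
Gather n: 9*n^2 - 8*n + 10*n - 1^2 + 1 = 9*n^2 + 2*n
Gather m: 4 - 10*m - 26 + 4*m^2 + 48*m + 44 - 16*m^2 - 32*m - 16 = -12*m^2 + 6*m + 6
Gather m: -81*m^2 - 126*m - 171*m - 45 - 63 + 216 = -81*m^2 - 297*m + 108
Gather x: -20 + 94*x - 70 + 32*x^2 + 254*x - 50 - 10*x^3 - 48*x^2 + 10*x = -10*x^3 - 16*x^2 + 358*x - 140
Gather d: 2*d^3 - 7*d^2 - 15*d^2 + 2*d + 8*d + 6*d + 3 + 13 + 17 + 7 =2*d^3 - 22*d^2 + 16*d + 40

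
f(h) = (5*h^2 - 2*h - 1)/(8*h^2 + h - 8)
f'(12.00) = 0.00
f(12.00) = 0.60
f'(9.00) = 0.00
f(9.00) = 0.59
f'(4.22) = 0.01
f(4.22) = 0.57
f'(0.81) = -5.59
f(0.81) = -0.34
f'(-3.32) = 0.08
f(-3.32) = 0.79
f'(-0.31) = 0.68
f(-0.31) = -0.01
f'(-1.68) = 1.10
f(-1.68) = 1.28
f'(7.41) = 0.00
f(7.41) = 0.59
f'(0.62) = -0.79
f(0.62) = 0.07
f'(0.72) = -1.85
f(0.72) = -0.05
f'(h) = (-16*h - 1)*(5*h^2 - 2*h - 1)/(8*h^2 + h - 8)^2 + (10*h - 2)/(8*h^2 + h - 8)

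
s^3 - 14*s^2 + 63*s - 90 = (s - 6)*(s - 5)*(s - 3)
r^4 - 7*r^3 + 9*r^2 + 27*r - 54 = (r - 3)^3*(r + 2)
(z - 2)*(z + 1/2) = z^2 - 3*z/2 - 1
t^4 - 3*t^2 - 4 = (t - 2)*(t + 2)*(t - I)*(t + I)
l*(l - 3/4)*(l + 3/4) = l^3 - 9*l/16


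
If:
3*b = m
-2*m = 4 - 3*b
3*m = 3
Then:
No Solution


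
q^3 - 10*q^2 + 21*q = q*(q - 7)*(q - 3)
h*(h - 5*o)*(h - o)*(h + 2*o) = h^4 - 4*h^3*o - 7*h^2*o^2 + 10*h*o^3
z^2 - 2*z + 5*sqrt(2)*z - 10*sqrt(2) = (z - 2)*(z + 5*sqrt(2))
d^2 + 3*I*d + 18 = (d - 3*I)*(d + 6*I)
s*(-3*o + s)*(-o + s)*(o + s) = 3*o^3*s - o^2*s^2 - 3*o*s^3 + s^4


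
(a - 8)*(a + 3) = a^2 - 5*a - 24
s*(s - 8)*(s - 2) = s^3 - 10*s^2 + 16*s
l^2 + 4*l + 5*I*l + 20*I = (l + 4)*(l + 5*I)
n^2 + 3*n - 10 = (n - 2)*(n + 5)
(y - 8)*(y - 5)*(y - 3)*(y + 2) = y^4 - 14*y^3 + 47*y^2 + 38*y - 240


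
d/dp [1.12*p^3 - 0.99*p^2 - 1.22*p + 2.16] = 3.36*p^2 - 1.98*p - 1.22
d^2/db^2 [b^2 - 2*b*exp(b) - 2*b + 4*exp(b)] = -2*b*exp(b) + 2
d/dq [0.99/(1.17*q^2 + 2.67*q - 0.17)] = (-2.3166*q - 2.6433)/(1.17*q^2 + 2.67*q - 0.17)^2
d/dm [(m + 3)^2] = 2*m + 6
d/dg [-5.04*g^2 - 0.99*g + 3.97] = -10.08*g - 0.99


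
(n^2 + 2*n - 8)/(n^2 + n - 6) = (n + 4)/(n + 3)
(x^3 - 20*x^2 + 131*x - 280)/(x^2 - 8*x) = x - 12 + 35/x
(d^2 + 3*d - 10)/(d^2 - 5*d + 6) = (d + 5)/(d - 3)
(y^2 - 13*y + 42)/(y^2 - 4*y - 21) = (y - 6)/(y + 3)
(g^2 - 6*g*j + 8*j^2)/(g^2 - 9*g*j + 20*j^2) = (g - 2*j)/(g - 5*j)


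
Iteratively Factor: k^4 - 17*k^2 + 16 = (k + 4)*(k^3 - 4*k^2 - k + 4) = (k - 1)*(k + 4)*(k^2 - 3*k - 4) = (k - 1)*(k + 1)*(k + 4)*(k - 4)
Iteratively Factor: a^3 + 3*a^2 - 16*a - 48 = (a + 4)*(a^2 - a - 12) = (a - 4)*(a + 4)*(a + 3)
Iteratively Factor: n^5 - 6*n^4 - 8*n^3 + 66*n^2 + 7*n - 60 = (n + 1)*(n^4 - 7*n^3 - n^2 + 67*n - 60) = (n - 1)*(n + 1)*(n^3 - 6*n^2 - 7*n + 60) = (n - 5)*(n - 1)*(n + 1)*(n^2 - n - 12) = (n - 5)*(n - 1)*(n + 1)*(n + 3)*(n - 4)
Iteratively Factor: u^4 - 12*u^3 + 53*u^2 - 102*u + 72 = (u - 4)*(u^3 - 8*u^2 + 21*u - 18) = (u - 4)*(u - 3)*(u^2 - 5*u + 6) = (u - 4)*(u - 3)^2*(u - 2)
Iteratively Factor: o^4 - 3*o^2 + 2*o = (o - 1)*(o^3 + o^2 - 2*o) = o*(o - 1)*(o^2 + o - 2) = o*(o - 1)*(o + 2)*(o - 1)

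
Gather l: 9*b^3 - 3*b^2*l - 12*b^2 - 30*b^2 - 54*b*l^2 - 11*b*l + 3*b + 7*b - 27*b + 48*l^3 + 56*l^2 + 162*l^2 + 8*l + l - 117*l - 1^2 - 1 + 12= 9*b^3 - 42*b^2 - 17*b + 48*l^3 + l^2*(218 - 54*b) + l*(-3*b^2 - 11*b - 108) + 10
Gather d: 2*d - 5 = 2*d - 5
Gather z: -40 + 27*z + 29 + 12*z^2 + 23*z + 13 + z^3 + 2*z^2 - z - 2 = z^3 + 14*z^2 + 49*z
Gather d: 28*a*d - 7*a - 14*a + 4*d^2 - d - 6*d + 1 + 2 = -21*a + 4*d^2 + d*(28*a - 7) + 3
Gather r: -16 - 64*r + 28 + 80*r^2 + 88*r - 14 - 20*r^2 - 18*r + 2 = 60*r^2 + 6*r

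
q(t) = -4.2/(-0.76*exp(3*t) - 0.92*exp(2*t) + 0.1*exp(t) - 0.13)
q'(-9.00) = 0.00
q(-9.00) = 32.31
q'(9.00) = 0.00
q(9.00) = 0.00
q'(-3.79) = 0.33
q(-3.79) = 32.76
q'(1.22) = -0.29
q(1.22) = 0.11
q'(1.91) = -0.04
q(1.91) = 0.02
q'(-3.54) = 0.33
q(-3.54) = 32.84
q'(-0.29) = -10.16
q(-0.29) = 4.73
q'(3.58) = -0.00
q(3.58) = 0.00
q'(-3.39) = 0.31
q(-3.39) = 32.89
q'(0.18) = -3.90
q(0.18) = 1.60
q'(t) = -4.2*(2.28*exp(3*t) + 1.84*exp(2*t) - 0.1*exp(t))/(-0.76*exp(3*t) - 0.92*exp(2*t) + 0.1*exp(t) - 0.13)^2 = (-9.576*exp(2*t) - 7.728*exp(t) + 0.42)*exp(t)/(0.76*exp(3*t) + 0.92*exp(2*t) - 0.1*exp(t) + 0.13)^2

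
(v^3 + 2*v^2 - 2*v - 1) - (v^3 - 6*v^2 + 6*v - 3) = 8*v^2 - 8*v + 2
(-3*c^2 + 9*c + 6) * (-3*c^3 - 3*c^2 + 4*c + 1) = 9*c^5 - 18*c^4 - 57*c^3 + 15*c^2 + 33*c + 6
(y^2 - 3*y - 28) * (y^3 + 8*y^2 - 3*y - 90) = y^5 + 5*y^4 - 55*y^3 - 305*y^2 + 354*y + 2520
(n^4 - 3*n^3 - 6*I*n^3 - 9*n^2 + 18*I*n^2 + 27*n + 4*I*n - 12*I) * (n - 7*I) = n^5 - 3*n^4 - 13*I*n^4 - 51*n^3 + 39*I*n^3 + 153*n^2 + 67*I*n^2 + 28*n - 201*I*n - 84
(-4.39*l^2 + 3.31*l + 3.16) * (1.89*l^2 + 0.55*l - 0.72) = -8.2971*l^4 + 3.8414*l^3 + 10.9537*l^2 - 0.6452*l - 2.2752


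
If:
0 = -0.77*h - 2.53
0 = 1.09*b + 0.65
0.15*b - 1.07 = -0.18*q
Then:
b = -0.60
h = -3.29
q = 6.44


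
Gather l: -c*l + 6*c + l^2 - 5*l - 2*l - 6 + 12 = 6*c + l^2 + l*(-c - 7) + 6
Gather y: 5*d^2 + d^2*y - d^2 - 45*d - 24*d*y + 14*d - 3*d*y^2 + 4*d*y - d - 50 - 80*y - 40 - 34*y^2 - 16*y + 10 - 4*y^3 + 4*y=4*d^2 - 32*d - 4*y^3 + y^2*(-3*d - 34) + y*(d^2 - 20*d - 92) - 80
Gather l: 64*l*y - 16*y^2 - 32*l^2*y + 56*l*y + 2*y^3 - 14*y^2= -32*l^2*y + 120*l*y + 2*y^3 - 30*y^2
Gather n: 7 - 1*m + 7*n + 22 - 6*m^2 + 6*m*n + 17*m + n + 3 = -6*m^2 + 16*m + n*(6*m + 8) + 32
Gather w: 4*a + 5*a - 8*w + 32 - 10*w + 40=9*a - 18*w + 72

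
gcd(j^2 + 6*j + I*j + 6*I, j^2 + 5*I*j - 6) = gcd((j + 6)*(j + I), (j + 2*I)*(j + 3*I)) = 1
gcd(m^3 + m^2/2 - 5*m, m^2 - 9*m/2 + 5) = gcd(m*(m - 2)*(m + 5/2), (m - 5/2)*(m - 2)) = m - 2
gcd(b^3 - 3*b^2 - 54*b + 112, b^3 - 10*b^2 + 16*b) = b^2 - 10*b + 16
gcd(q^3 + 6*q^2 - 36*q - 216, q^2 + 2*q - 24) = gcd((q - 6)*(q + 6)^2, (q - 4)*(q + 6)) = q + 6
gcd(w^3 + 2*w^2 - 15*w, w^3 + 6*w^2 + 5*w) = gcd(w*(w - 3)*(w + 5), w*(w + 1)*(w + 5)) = w^2 + 5*w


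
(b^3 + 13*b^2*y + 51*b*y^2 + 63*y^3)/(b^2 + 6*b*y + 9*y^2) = b + 7*y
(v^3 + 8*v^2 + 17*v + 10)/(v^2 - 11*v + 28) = (v^3 + 8*v^2 + 17*v + 10)/(v^2 - 11*v + 28)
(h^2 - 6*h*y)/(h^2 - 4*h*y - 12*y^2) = h/(h + 2*y)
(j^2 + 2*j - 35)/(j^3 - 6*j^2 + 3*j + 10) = (j + 7)/(j^2 - j - 2)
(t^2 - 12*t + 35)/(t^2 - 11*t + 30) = (t - 7)/(t - 6)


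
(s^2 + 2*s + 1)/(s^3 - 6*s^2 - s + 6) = (s + 1)/(s^2 - 7*s + 6)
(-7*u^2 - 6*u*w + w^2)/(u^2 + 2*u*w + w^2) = (-7*u + w)/(u + w)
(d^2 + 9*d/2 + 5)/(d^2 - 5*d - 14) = (d + 5/2)/(d - 7)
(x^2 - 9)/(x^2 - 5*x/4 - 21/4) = 4*(x + 3)/(4*x + 7)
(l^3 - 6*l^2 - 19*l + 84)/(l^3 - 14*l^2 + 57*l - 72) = (l^2 - 3*l - 28)/(l^2 - 11*l + 24)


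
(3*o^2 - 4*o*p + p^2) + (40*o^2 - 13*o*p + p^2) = 43*o^2 - 17*o*p + 2*p^2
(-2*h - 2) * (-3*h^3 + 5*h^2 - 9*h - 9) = 6*h^4 - 4*h^3 + 8*h^2 + 36*h + 18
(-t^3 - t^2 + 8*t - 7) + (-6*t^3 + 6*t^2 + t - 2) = -7*t^3 + 5*t^2 + 9*t - 9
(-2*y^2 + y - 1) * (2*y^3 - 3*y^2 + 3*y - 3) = -4*y^5 + 8*y^4 - 11*y^3 + 12*y^2 - 6*y + 3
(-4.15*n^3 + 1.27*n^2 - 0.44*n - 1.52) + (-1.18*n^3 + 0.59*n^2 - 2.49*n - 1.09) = -5.33*n^3 + 1.86*n^2 - 2.93*n - 2.61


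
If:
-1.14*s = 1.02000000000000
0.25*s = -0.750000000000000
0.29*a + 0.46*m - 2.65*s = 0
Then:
No Solution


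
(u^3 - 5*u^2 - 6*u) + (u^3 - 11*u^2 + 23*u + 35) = 2*u^3 - 16*u^2 + 17*u + 35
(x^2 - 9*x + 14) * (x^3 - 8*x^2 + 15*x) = x^5 - 17*x^4 + 101*x^3 - 247*x^2 + 210*x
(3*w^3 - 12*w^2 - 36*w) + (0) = 3*w^3 - 12*w^2 - 36*w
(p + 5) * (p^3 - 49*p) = p^4 + 5*p^3 - 49*p^2 - 245*p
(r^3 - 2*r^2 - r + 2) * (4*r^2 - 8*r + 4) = 4*r^5 - 16*r^4 + 16*r^3 + 8*r^2 - 20*r + 8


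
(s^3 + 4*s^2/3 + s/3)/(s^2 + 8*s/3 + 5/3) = s*(3*s + 1)/(3*s + 5)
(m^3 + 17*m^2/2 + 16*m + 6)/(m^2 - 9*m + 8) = (m^3 + 17*m^2/2 + 16*m + 6)/(m^2 - 9*m + 8)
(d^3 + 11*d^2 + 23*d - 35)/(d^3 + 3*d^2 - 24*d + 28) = (d^2 + 4*d - 5)/(d^2 - 4*d + 4)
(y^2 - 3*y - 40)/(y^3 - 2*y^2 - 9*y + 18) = (y^2 - 3*y - 40)/(y^3 - 2*y^2 - 9*y + 18)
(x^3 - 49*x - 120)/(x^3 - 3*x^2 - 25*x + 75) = (x^2 - 5*x - 24)/(x^2 - 8*x + 15)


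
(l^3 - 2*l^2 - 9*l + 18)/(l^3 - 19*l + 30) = (l + 3)/(l + 5)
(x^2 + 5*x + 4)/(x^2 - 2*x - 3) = (x + 4)/(x - 3)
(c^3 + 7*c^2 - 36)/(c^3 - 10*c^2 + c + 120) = (c^2 + 4*c - 12)/(c^2 - 13*c + 40)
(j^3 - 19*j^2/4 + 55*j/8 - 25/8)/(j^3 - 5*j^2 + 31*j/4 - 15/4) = (4*j - 5)/(2*(2*j - 3))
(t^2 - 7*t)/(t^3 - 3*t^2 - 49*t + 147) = t/(t^2 + 4*t - 21)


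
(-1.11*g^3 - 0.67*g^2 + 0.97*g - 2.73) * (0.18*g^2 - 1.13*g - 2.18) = -0.1998*g^5 + 1.1337*g^4 + 3.3515*g^3 - 0.1269*g^2 + 0.970299999999999*g + 5.9514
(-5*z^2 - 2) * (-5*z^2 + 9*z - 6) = 25*z^4 - 45*z^3 + 40*z^2 - 18*z + 12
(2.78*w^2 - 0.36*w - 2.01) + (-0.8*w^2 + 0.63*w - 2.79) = 1.98*w^2 + 0.27*w - 4.8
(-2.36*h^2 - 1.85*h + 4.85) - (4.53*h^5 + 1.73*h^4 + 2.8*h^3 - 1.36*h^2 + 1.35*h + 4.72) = -4.53*h^5 - 1.73*h^4 - 2.8*h^3 - 1.0*h^2 - 3.2*h + 0.13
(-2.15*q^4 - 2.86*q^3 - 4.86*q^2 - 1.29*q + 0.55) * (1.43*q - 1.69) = -3.0745*q^5 - 0.4563*q^4 - 2.1164*q^3 + 6.3687*q^2 + 2.9666*q - 0.9295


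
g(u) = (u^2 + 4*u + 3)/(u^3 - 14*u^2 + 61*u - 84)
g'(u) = (2*u + 4)/(u^3 - 14*u^2 + 61*u - 84) + (-3*u^2 + 28*u - 61)*(u^2 + 4*u + 3)/(u^3 - 14*u^2 + 61*u - 84)^2 = (-u^4 - 8*u^3 + 108*u^2 - 84*u - 519)/(u^6 - 28*u^5 + 318*u^4 - 1876*u^3 + 6073*u^2 - 10248*u + 7056)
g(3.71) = 46.65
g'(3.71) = 126.21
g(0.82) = -0.16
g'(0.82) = -0.28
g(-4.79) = -0.01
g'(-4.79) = 0.00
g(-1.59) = 0.00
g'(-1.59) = -0.00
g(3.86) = 88.19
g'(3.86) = 586.45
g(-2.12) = 0.00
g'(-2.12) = 0.00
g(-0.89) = -0.00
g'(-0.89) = -0.02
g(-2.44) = 0.00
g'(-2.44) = 0.00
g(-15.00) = -0.02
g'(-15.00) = 0.00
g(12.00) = 0.54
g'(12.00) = -0.16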